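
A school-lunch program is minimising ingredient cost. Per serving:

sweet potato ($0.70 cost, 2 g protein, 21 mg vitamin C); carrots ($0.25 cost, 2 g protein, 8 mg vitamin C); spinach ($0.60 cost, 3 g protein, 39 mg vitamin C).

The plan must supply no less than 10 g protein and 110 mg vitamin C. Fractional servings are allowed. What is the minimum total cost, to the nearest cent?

This is a tiny linear program; its minimum lies at a vertex of the feasible set. List the vertices and price them.
sweet potato only: max(10/2, 110/21) = 5.238 servings → $3.67.
carrots only: max(10/2, 110/8) = 13.75 servings → $3.44.
spinach only: max(10/3, 110/39) = 3.333 servings → $2.00.
sweet potato + carrots: intersection lies outside the first quadrant.
sweet potato + spinach with both tight: 4 servings and 0.6667 servings → $3.20.
carrots + spinach with both tight: 1.111 servings and 2.593 servings → $1.83.
The minimum over all feasible corners is $1.83.

$1.83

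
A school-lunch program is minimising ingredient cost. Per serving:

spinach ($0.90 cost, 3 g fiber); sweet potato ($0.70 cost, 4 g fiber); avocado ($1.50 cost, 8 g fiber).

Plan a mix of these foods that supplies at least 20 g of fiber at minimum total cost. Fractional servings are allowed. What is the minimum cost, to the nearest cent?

$3.50

Cost per g of fiber: sweet potato $0.1750, avocado $0.1875, spinach $0.3000.
With no serving limits, use only sweet potato: 20 g / 4 g = 5 servings × $0.70 = $3.50.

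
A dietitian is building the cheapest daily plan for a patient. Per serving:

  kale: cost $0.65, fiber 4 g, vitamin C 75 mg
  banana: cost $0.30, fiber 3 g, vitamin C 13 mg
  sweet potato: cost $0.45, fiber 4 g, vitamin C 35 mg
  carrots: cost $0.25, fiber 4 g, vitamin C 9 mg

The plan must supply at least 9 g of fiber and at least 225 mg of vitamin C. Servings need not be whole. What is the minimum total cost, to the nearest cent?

$1.95

An LP optimum is at a vertex; with two nutrient constraints at most two foods are used. Check each candidate.
kale only: max(9/4, 225/75) = 3 servings → $1.95.
banana only: max(9/3, 225/13) = 17.31 servings → $5.19.
sweet potato only: max(9/4, 225/35) = 6.429 servings → $2.89.
carrots only: max(9/4, 225/9) = 25 servings → $6.25.
kale + banana: the both-tight solution has a negative serving — not a feasible corner.
kale + sweet potato: the both-tight solution has a negative serving — not a feasible corner.
kale + carrots with both targets exact would need a negative amount; discard.
banana + sweet potato: the both-tight solution has a negative serving — not a feasible corner.
banana + carrots: intersection lies outside the first quadrant.
sweet potato + carrots: intersection lies outside the first quadrant.
Cheapest feasible corner: $1.95.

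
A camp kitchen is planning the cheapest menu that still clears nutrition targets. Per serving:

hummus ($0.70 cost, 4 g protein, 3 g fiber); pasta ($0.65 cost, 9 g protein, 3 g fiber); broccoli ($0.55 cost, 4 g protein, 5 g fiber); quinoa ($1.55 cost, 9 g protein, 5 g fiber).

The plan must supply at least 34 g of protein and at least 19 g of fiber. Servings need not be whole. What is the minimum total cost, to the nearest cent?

$3.00

The cheapest plan sits at a corner of the feasible region — with two constraints it uses at most two foods.
hummus only: max(34/4, 19/3) = 8.5 servings → $5.95.
pasta only: max(34/9, 19/3) = 6.333 servings → $4.12.
broccoli only: max(34/4, 19/5) = 8.5 servings → $4.67.
quinoa only: max(34/9, 19/5) = 3.8 servings → $5.89.
hummus + pasta with both tight: 4.6 servings and 1.733 servings → $4.35.
hummus + broccoli with both targets exact would need a negative amount; discard.
hummus + quinoa with both tight: 0.1429 servings and 3.714 servings → $5.86.
pasta + broccoli with both tight: 2.848 servings and 2.091 servings → $3.00.
pasta + quinoa: the both-tight solution has a negative serving — not a feasible corner.
broccoli + quinoa with both tight: 0.04 servings and 3.76 servings → $5.85.
So the least-cost plan costs $3.00.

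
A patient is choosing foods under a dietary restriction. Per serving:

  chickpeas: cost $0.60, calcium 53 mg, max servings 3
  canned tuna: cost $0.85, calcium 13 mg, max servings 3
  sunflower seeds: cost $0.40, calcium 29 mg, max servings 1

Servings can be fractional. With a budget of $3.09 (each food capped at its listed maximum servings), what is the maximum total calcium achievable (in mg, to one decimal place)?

Calcium per dollar: chickpeas 88.33, sunflower seeds 72.5, canned tuna 15.29.
Take 3 servings of chickpeas: spends $1.80, +159.0 mg calcium (running total 159.0 mg).
Take 1 serving of sunflower seeds: spends $0.40, +29.0 mg calcium (running total 188.0 mg).
Take 1.047 servings of canned tuna: spends $0.89, +13.6 mg calcium (running total 201.6 mg).
Filling greedily by calcium-per-dollar is optimal for one linear limit, giving 201.6 mg.

201.6 mg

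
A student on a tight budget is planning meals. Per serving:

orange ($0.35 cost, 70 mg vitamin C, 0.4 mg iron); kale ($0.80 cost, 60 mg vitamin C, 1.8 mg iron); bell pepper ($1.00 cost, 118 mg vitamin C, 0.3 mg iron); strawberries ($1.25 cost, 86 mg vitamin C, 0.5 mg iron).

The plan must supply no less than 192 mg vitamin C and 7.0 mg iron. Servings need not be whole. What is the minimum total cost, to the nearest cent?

$3.11

Compare the cost at each extreme point of the feasible region.
orange only: max(192/70, 7.0/0.4) = 17.5 servings → $6.12.
kale only: max(192/60, 7.0/1.8) = 3.889 servings → $3.11.
bell pepper only: max(192/118, 7.0/0.3) = 23.33 servings → $23.33.
strawberries only: max(192/86, 7.0/0.5) = 14 servings → $17.50.
orange + kale: the both-tight solution has a negative serving — not a feasible corner.
orange + bell pepper: the both-tight solution has a negative serving — not a feasible corner.
orange + strawberries with both targets exact would need a negative amount; discard.
kale + bell pepper: intersection lies outside the first quadrant.
kale + strawberries: intersection lies outside the first quadrant.
bell pepper + strawberries: the both-tight solution has a negative serving — not a feasible corner.
The minimum over all feasible corners is $3.11.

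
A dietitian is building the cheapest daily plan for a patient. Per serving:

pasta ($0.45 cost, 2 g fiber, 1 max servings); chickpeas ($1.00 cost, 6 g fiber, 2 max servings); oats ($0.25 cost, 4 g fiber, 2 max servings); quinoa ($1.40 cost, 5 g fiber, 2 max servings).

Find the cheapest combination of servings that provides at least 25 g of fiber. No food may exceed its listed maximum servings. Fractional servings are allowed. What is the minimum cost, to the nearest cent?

$3.79

Cost per g of fiber: oats $0.0625, chickpeas $0.1667, pasta $0.2250, quinoa $0.2800.
Take 2 servings of oats: +8.0 g fiber for $0.50 (total $0.50, still need 17.0 g).
Take 2 servings of chickpeas: +12.0 g fiber for $2.00 (total $2.50, still need 5.0 g).
Take 1 serving of pasta: +2.0 g fiber for $0.45 (total $2.95, still need 3.0 g).
Take 0.6 servings of quinoa: +3.0 g fiber for $0.84 (total $3.79, still need 0.0 g).
Filling from the cheapest source first is optimal under one linear minimum: $3.79.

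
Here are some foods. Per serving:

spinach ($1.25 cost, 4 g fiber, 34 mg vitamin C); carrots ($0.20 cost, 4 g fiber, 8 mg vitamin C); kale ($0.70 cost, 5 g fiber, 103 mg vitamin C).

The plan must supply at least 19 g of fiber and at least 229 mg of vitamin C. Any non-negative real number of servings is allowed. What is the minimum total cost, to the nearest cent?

For a min-cost LP with two ≥-constraints, a basic feasible solution has at most two positive variables.
spinach only: max(19/4, 229/34) = 6.735 servings → $8.42.
carrots only: max(19/4, 229/8) = 28.62 servings → $5.72.
kale only: max(19/5, 229/103) = 3.8 servings → $2.66.
spinach + carrots: the both-tight solution has a negative serving — not a feasible corner.
spinach + kale with both tight: 3.355 servings and 1.116 servings → $4.98.
carrots + kale with both tight: 2.183 servings and 2.054 servings → $1.87.
Cheapest feasible corner: $1.87.

$1.87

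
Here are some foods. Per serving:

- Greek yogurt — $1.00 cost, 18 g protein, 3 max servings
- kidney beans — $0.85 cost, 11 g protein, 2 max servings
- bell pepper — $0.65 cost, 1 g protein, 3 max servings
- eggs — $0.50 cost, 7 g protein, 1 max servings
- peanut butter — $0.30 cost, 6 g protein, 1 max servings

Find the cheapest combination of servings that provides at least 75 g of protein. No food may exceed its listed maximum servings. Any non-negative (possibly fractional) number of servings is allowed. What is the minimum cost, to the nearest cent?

Cost per g of protein: peanut butter $0.0500, Greek yogurt $0.0556, eggs $0.0714, kidney beans $0.0773, bell pepper $0.6500.
Take 1 serving of peanut butter: +6.0 g protein for $0.30 (total $0.30, still need 69.0 g).
Take 3 servings of Greek yogurt: +54.0 g protein for $3.00 (total $3.30, still need 15.0 g).
Take 1 serving of eggs: +7.0 g protein for $0.50 (total $3.80, still need 8.0 g).
Take 0.7273 servings of kidney beans: +8.0 g protein for $0.62 (total $4.42, still need 0.0 g).
Filling from the cheapest source first is optimal under one linear minimum: $4.42.

$4.42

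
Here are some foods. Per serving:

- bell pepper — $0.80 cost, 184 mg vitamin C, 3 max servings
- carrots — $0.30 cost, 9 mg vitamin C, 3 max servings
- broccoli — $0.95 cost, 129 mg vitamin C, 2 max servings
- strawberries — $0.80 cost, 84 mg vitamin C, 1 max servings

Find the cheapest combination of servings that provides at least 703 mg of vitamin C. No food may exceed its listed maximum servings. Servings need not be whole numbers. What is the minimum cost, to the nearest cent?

$3.51

Cost per mg of vitamin C: bell pepper $0.0043, broccoli $0.0074, strawberries $0.0095, carrots $0.0333.
Take 3 servings of bell pepper: +552.0 mg vitamin C for $2.40 (total $2.40, still need 151.0 mg).
Take 1.171 servings of broccoli: +151.0 mg vitamin C for $1.11 (total $3.51, still need 0.0 mg).
Greedy by cheapest-per-mg is optimal for a single linear constraint, so the minimum cost is $3.51.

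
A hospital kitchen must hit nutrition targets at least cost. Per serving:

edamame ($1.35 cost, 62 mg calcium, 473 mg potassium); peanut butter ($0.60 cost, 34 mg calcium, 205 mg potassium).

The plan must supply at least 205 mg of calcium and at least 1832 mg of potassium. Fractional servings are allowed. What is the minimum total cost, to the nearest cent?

An LP optimum is at a vertex; with two nutrient constraints at most two foods are used. Check each candidate.
edamame only: max(205/62, 1832/473) = 3.873 servings → $5.23.
peanut butter only: max(205/34, 1832/205) = 8.937 servings → $5.36.
edamame + peanut butter: intersection lies outside the first quadrant.
The minimum over all feasible corners is $5.23.

$5.23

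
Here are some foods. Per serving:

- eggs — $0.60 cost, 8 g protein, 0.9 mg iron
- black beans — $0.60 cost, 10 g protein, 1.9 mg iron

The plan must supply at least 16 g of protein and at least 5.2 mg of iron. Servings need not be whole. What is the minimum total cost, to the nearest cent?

Compare the cost at each extreme point of the feasible region.
eggs only: max(16/8, 5.2/0.9) = 5.778 servings → $3.47.
black beans only: max(16/10, 5.2/1.9) = 2.737 servings → $1.64.
eggs + black beans with both targets exact would need a negative amount; discard.
So the least-cost plan costs $1.64.

$1.64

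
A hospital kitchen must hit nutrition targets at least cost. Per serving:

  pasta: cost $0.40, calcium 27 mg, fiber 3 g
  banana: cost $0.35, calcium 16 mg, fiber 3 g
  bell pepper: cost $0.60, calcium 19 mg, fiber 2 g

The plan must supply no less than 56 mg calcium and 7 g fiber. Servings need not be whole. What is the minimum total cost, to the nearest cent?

$0.90

Compare the cost at each extreme point of the feasible region.
pasta only: max(56/27, 7/3) = 2.333 servings → $0.93.
banana only: max(56/16, 7/3) = 3.5 servings → $1.23.
bell pepper only: max(56/19, 7/2) = 3.5 servings → $2.10.
pasta + banana with both tight: 1.697 servings and 0.6364 servings → $0.90.
pasta + bell pepper: intersection lies outside the first quadrant.
banana + bell pepper with both tight: 0.84 servings and 2.24 servings → $1.64.
The minimum over all feasible corners is $0.90.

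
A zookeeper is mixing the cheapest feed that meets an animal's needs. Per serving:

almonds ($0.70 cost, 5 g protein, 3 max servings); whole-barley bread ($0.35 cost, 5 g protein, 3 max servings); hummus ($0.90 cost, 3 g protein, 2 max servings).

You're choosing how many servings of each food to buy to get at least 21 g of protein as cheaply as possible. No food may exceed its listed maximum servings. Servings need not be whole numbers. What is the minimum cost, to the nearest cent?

$1.89

Cost per g of protein: whole-barley bread $0.0700, almonds $0.1400, hummus $0.3000.
Take 3 servings of whole-barley bread: +15.0 g protein for $1.05 (total $1.05, still need 6.0 g).
Take 1.2 servings of almonds: +6.0 g protein for $0.84 (total $1.89, still need 0.0 g).
Filling from the cheapest source first is optimal under one linear minimum: $1.89.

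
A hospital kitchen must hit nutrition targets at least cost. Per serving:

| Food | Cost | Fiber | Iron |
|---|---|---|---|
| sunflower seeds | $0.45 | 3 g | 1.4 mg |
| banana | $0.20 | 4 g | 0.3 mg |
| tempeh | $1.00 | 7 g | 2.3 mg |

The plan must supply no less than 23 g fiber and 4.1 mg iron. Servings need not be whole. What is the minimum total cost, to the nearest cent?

$1.76

sunflower seeds only: max(23/3, 4.1/1.4) = 7.667 servings → $3.45.
banana only: max(23/4, 4.1/0.3) = 13.67 servings → $2.73.
tempeh only: max(23/7, 4.1/2.3) = 3.286 servings → $3.29.
sunflower seeds + banana with both tight: 2.021 servings and 4.234 servings → $1.76.
sunflower seeds + tempeh: intersection lies outside the first quadrant.
banana + tempeh with both tight: 3.408 servings and 1.338 servings → $2.02.
The minimum over all feasible corners is $1.76.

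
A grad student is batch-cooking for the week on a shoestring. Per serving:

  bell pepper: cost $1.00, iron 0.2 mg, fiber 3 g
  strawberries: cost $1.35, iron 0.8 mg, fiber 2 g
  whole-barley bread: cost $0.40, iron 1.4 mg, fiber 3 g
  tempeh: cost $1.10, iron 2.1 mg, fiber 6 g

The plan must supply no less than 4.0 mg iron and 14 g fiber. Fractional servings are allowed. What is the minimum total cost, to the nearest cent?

Minimising a linear cost over {iron ≥ 4.0, fiber ≥ 14, servings ≥ 0} — the optimum is at a vertex, using one or two foods.
bell pepper only: max(4.0/0.2, 14/3) = 20 servings → $20.00.
strawberries only: max(4.0/0.8, 14/2) = 7 servings → $9.45.
whole-barley bread only: max(4.0/1.4, 14/3) = 4.667 servings → $1.87.
tempeh only: max(4.0/2.1, 14/6) = 2.333 servings → $2.57.
bell pepper + strawberries with both tight: 1.6 servings and 4.6 servings → $7.81.
bell pepper + whole-barley bread with both tight: 2.111 servings and 2.556 servings → $3.13.
bell pepper + tempeh with both tight: 1.059 servings and 1.804 servings → $3.04.
strawberries + whole-barley bread with both targets exact would need a negative amount; discard.
strawberries + tempeh: the both-tight solution has a negative serving — not a feasible corner.
whole-barley bread + tempeh: intersection lies outside the first quadrant.
The minimum over all feasible corners is $1.87.

$1.87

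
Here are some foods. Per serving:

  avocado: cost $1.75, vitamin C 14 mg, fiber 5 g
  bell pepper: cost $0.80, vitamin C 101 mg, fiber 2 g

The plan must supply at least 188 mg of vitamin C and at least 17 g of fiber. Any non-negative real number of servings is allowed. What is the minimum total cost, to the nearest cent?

$6.10

This is a tiny linear program; its minimum lies at a vertex of the feasible set. List the vertices and price them.
avocado only: max(188/14, 17/5) = 13.43 servings → $23.50.
bell pepper only: max(188/101, 17/2) = 8.5 servings → $6.80.
avocado + bell pepper with both tight: 2.811 servings and 1.472 servings → $6.10.
Cheapest feasible corner: $6.10.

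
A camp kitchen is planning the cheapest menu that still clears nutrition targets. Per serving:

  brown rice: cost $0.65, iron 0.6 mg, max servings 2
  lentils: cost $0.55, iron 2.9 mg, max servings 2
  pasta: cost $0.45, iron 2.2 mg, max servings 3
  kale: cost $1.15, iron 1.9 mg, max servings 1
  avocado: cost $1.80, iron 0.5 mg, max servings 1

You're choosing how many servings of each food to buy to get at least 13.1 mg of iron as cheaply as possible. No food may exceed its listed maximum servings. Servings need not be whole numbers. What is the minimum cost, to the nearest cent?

$2.87

Cost per mg of iron: lentils $0.1897, pasta $0.2045, kale $0.6053, brown rice $1.0833, avocado $3.6000.
Take 2 servings of lentils: +5.8 mg iron for $1.10 (total $1.10, still need 7.3 mg).
Take 3 servings of pasta: +6.6 mg iron for $1.35 (total $2.45, still need 0.7 mg).
Take 0.3684 servings of kale: +0.7 mg iron for $0.42 (total $2.87, still need 0.0 mg).
Greedy by cheapest-per-mg is optimal for a single linear constraint, so the minimum cost is $2.87.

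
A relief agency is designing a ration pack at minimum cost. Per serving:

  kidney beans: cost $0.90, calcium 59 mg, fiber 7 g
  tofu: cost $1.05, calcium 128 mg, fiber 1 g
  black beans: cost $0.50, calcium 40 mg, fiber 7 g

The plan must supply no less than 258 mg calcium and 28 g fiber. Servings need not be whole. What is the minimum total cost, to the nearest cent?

$2.78

Check every corner: each single food scaled to meet both minima, and each pair solved so both constraints bind.
kidney beans only: max(258/59, 28/7) = 4.373 servings → $3.94.
tofu only: max(258/128, 28/1) = 28 servings → $29.40.
black beans only: max(258/40, 28/7) = 6.45 servings → $3.23.
kidney beans + tofu with both tight: 3.974 servings and 0.184 servings → $3.77.
kidney beans + black beans with both targets exact would need a negative amount; discard.
tofu + black beans with both tight: 0.8014 servings and 3.886 servings → $2.78.
Cheapest feasible corner: $2.78.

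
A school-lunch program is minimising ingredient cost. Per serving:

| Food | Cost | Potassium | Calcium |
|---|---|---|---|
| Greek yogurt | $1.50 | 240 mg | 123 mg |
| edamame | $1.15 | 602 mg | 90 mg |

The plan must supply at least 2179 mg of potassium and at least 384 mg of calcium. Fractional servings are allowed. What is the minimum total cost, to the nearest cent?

$4.86

Compare the cost at each extreme point of the feasible region.
Greek yogurt only: max(2179/240, 384/123) = 9.079 servings → $13.62.
edamame only: max(2179/602, 384/90) = 4.267 servings → $4.91.
Greek yogurt + edamame with both tight: 0.6685 servings and 3.353 servings → $4.86.
Cheapest feasible corner: $4.86.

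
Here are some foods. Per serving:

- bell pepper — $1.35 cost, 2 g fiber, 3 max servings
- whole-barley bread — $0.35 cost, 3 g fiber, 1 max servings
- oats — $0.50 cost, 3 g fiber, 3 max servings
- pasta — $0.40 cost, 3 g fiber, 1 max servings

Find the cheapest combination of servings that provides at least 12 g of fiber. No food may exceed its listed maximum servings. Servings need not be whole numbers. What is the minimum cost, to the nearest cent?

$1.75

Cost per g of fiber: whole-barley bread $0.1167, pasta $0.1333, oats $0.1667, bell pepper $0.6750.
Take 1 serving of whole-barley bread: +3.0 g fiber for $0.35 (total $0.35, still need 9.0 g).
Take 1 serving of pasta: +3.0 g fiber for $0.40 (total $0.75, still need 6.0 g).
Take 2 servings of oats: +6.0 g fiber for $1.00 (total $1.75, still need 0.0 g).
Greedy by cheapest-per-g is optimal for a single linear constraint, so the minimum cost is $1.75.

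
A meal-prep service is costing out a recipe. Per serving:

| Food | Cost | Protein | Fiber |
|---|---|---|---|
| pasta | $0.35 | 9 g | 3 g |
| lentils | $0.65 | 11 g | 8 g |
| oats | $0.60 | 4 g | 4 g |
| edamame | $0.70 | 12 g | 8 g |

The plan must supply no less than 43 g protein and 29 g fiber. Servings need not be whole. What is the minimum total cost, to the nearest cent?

$2.42

An LP optimum is at a vertex; with two nutrient constraints at most two foods are used. Check each candidate.
pasta only: max(43/9, 29/3) = 9.667 servings → $3.38.
lentils only: max(43/11, 29/8) = 3.909 servings → $2.54.
oats only: max(43/4, 29/4) = 10.75 servings → $6.45.
edamame only: max(43/12, 29/8) = 3.625 servings → $2.54.
pasta + lentils with both tight: 0.641 servings and 3.385 servings → $2.42.
pasta + oats with both tight: 2.333 servings and 5.5 servings → $4.12.
pasta + edamame: intersection lies outside the first quadrant.
lentils + oats: intersection lies outside the first quadrant.
lentils + edamame with both tight: 0.5 servings and 3.125 servings → $2.51.
oats + edamame with both tight: 0.25 servings and 3.5 servings → $2.60.
Cheapest feasible corner: $2.42.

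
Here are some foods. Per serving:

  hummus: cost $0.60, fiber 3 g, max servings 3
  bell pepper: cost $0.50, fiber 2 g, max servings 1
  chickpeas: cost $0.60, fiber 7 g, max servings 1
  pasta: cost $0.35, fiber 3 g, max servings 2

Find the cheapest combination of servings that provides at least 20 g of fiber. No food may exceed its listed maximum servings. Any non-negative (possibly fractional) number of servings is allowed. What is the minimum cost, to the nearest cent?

Cost per g of fiber: chickpeas $0.0857, pasta $0.1167, hummus $0.2000, bell pepper $0.2500.
Take 1 serving of chickpeas: +7.0 g fiber for $0.60 (total $0.60, still need 13.0 g).
Take 2 servings of pasta: +6.0 g fiber for $0.70 (total $1.30, still need 7.0 g).
Take 2.333 servings of hummus: +7.0 g fiber for $1.40 (total $2.70, still need 0.0 g).
Greedy by cheapest-per-g is optimal for a single linear constraint, so the minimum cost is $2.70.

$2.70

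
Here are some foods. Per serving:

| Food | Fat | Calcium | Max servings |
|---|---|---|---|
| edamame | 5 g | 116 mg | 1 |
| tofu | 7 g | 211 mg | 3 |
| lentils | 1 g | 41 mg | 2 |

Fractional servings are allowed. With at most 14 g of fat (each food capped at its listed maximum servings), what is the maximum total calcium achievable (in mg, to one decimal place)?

443.7 mg

Calcium per g fat: lentils 41, tofu 30.14, edamame 23.2.
Take 2 servings of lentils: uses 2 g fat, +82.0 mg calcium (running total 82.0 mg).
Take 1.714 servings of tofu: uses 12 g fat, +361.7 mg calcium (running total 443.7 mg).
Greedy by best ratio exhausts the fat allowance optimally: 443.7 mg.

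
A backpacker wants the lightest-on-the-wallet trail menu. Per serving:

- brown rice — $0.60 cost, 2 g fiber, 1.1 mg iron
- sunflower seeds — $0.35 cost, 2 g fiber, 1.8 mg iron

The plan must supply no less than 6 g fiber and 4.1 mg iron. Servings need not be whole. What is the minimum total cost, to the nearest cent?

Two binding constraints pin down two serving amounts, so the optimal mix uses at most two foods. The candidates are each food alone (scaled to the tighter of fiber/iron) and each pair with both constraints tight.
brown rice only: max(6/2, 4.1/1.1) = 3.727 servings → $2.24.
sunflower seeds only: max(6/2, 4.1/1.8) = 3 servings → $1.05.
brown rice + sunflower seeds with both tight: 1.857 servings and 1.143 servings → $1.51.
So the least-cost plan costs $1.05.

$1.05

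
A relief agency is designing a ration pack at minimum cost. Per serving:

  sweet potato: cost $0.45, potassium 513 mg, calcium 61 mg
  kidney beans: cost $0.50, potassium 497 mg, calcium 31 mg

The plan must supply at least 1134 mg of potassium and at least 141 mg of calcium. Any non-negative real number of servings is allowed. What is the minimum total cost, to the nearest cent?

Two binding constraints pin down two serving amounts, so the optimal mix uses at most two foods. The candidates are each food alone (scaled to the tighter of potassium/calcium) and each pair with both constraints tight.
sweet potato only: max(1134/513, 141/61) = 2.311 servings → $1.04.
kidney beans only: max(1134/497, 141/31) = 4.548 servings → $2.27.
sweet potato + kidney beans with both targets exact would need a negative amount; discard.
So the least-cost plan costs $1.04.

$1.04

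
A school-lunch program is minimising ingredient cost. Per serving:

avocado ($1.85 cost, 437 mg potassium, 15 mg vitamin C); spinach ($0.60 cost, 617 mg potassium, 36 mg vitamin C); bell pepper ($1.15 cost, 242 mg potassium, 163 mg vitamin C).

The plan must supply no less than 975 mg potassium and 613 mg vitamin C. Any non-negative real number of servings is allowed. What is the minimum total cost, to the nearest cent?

A basic optimal solution has at most two foods positive. Try each food alone and each pair with both targets met exactly.
avocado only: max(975/437, 613/15) = 40.87 servings → $75.60.
spinach only: max(975/617, 613/36) = 17.03 servings → $10.22.
bell pepper only: max(975/242, 613/163) = 4.029 servings → $4.63.
avocado + spinach: intersection lies outside the first quadrant.
avocado + bell pepper with both tight: 0.1565 servings and 3.746 servings → $4.60.
spinach + bell pepper with both tight: 0.1152 servings and 3.735 servings → $4.36.
The minimum over all feasible corners is $4.36.

$4.36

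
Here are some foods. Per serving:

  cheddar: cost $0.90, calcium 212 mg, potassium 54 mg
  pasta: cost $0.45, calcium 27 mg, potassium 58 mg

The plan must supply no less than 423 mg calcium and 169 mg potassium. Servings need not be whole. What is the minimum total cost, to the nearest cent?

cheddar only: max(423/212, 169/54) = 3.13 servings → $2.82.
pasta only: max(423/27, 169/58) = 15.67 servings → $7.05.
cheddar + pasta with both tight: 1.843 servings and 1.198 servings → $2.20.
Cheapest feasible corner: $2.20.

$2.20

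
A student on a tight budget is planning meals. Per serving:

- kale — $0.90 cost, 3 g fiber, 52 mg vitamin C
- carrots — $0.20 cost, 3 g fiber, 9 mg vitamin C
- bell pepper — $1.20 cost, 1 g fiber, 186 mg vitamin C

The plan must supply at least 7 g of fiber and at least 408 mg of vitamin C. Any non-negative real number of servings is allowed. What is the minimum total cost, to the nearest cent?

$2.86

Minimising a linear cost over {fiber ≥ 7, vitamin C ≥ 408, servings ≥ 0} — the optimum is at a vertex, using one or two foods.
kale only: max(7/3, 408/52) = 7.846 servings → $7.06.
carrots only: max(7/3, 408/9) = 45.33 servings → $9.07.
bell pepper only: max(7/1, 408/186) = 7 servings → $8.40.
kale + carrots with both targets exact would need a negative amount; discard.
kale + bell pepper with both tight: 1.767 servings and 1.7 servings → $3.63.
carrots + bell pepper with both tight: 1.628 servings and 2.115 servings → $2.86.
The minimum over all feasible corners is $2.86.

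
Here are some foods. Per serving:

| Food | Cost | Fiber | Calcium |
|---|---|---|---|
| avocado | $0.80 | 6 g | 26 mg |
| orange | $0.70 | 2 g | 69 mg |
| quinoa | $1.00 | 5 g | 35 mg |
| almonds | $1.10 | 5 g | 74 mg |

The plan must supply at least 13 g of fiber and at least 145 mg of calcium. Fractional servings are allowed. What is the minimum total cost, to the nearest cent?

For a min-cost LP with two ≥-constraints, a basic feasible solution has at most two positive variables.
avocado only: max(13/6, 145/26) = 5.577 servings → $4.46.
orange only: max(13/2, 145/69) = 6.5 servings → $4.55.
quinoa only: max(13/5, 145/35) = 4.143 servings → $4.14.
almonds only: max(13/5, 145/74) = 2.6 servings → $2.86.
avocado + orange with both tight: 1.677 servings and 1.47 servings → $2.37.
avocado + quinoa with both targets exact would need a negative amount; discard.
avocado + almonds with both tight: 0.7548 servings and 1.694 servings → $2.47.
orange + quinoa with both tight: 0.9818 servings and 2.207 servings → $2.89.
orange + almonds with both targets exact would need a negative amount; discard.
quinoa + almonds with both tight: 1.215 servings and 1.385 servings → $2.74.
Cheapest feasible corner: $2.37.

$2.37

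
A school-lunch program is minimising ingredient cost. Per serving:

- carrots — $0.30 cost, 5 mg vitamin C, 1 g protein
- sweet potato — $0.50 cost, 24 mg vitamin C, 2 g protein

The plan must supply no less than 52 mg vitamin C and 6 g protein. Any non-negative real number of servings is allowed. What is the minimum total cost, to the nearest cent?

Minimising a linear cost over {vitamin C ≥ 52, protein ≥ 6, servings ≥ 0} — the optimum is at a vertex, using one or two foods.
carrots only: max(52/5, 6/1) = 10.4 servings → $3.12.
sweet potato only: max(52/24, 6/2) = 3 servings → $1.50.
carrots + sweet potato with both tight: 2.857 servings and 1.571 servings → $1.64.
Cheapest feasible corner: $1.50.

$1.50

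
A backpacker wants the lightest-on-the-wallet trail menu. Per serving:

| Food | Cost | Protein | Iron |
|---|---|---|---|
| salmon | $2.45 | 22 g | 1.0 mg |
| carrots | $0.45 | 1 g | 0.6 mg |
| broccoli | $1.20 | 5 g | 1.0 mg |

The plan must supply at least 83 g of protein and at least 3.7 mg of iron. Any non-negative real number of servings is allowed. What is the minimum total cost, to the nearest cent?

$9.24

salmon only: max(83/22, 3.7/1.0) = 3.773 servings → $9.24.
carrots only: max(83/1, 3.7/0.6) = 83 servings → $37.35.
broccoli only: max(83/5, 3.7/1.0) = 16.6 servings → $19.92.
salmon + carrots: intersection lies outside the first quadrant.
salmon + broccoli: the both-tight solution has a negative serving — not a feasible corner.
carrots + broccoli: the both-tight solution has a negative serving — not a feasible corner.
Cheapest feasible corner: $9.24.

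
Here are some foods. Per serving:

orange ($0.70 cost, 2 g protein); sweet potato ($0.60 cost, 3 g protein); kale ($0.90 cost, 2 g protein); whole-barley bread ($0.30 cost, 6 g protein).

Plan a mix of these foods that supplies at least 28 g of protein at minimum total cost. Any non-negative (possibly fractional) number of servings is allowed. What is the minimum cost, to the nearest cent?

$1.40

Cost per g of protein: whole-barley bread $0.0500, sweet potato $0.2000, orange $0.3500, kale $0.4500.
With no serving limits, use only whole-barley bread: 28 g / 6 g = 4.667 servings × $0.30 = $1.40.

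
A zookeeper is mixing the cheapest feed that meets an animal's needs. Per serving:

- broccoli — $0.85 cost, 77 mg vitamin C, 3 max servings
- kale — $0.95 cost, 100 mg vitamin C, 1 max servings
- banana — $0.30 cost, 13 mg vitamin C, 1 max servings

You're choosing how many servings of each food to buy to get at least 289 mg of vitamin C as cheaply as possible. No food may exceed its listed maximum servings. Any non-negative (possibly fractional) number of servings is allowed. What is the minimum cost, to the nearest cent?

$3.04

Cost per mg of vitamin C: kale $0.0095, broccoli $0.0110, banana $0.0231.
Take 1 serving of kale: +100.0 mg vitamin C for $0.95 (total $0.95, still need 189.0 mg).
Take 2.455 servings of broccoli: +189.0 mg vitamin C for $2.09 (total $3.04, still need 0.0 mg).
Filling from the cheapest source first is optimal under one linear minimum: $3.04.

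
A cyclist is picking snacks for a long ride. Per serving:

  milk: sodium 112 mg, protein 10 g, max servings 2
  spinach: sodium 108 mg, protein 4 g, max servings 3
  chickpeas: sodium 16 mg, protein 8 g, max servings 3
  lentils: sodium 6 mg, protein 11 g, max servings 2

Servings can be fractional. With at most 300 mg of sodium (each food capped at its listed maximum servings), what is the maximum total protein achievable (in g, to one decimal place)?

Protein per mg sodium: lentils 1.833, chickpeas 0.5, milk 0.08929, spinach 0.03704.
Take 2 servings of lentils: uses 12 mg sodium, +22.0 g protein (running total 22.0 g).
Take 3 servings of chickpeas: uses 48 mg sodium, +24.0 g protein (running total 46.0 g).
Take 2 servings of milk: uses 224 mg sodium, +20.0 g protein (running total 66.0 g).
Take 0.1481 servings of spinach: uses 16 mg sodium, +0.6 g protein (running total 66.6 g).
Greedy by best ratio exhausts the sodium allowance optimally: 66.6 g.

66.6 g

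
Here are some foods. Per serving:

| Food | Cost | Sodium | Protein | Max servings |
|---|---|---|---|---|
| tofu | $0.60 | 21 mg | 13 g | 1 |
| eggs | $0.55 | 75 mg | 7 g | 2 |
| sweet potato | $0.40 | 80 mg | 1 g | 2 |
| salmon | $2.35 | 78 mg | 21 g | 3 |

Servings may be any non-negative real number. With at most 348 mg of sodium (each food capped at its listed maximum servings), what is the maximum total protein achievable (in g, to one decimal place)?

84.7 g

Protein per mg sodium: tofu 0.619, salmon 0.2692, eggs 0.09333, sweet potato 0.0125.
Take 1 serving of tofu: uses 21 mg sodium, +13.0 g protein (running total 13.0 g).
Take 3 servings of salmon: uses 234 mg sodium, +63.0 g protein (running total 76.0 g).
Take 1.24 servings of eggs: uses 93 mg sodium, +8.7 g protein (running total 84.7 g).
Greedy by best ratio exhausts the sodium allowance optimally: 84.7 g.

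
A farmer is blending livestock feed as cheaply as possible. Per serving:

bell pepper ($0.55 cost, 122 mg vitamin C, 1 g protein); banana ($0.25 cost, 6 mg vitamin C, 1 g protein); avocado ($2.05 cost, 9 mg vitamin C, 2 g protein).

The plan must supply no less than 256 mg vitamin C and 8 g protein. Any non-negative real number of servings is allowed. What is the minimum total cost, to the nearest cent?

At the optimum either one food covers both requirements or two foods hit both targets exactly; no other combination can be cheaper.
bell pepper only: max(256/122, 8/1) = 8 servings → $4.40.
banana only: max(256/6, 8/1) = 42.67 servings → $10.67.
avocado only: max(256/9, 8/2) = 28.44 servings → $58.31.
bell pepper + banana with both tight: 1.793 servings and 6.207 servings → $2.54.
bell pepper + avocado with both tight: 1.872 servings and 3.064 servings → $7.31.
banana + avocado: intersection lies outside the first quadrant.
Cheapest feasible corner: $2.54.

$2.54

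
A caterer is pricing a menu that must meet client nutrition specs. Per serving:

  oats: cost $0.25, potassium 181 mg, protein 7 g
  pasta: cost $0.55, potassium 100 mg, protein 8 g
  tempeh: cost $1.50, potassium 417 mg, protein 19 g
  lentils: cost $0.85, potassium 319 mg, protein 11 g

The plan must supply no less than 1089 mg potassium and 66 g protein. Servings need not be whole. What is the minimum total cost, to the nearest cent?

This is a tiny linear program; its minimum lies at a vertex of the feasible set. List the vertices and price them.
oats only: max(1089/181, 66/7) = 9.429 servings → $2.36.
pasta only: max(1089/100, 66/8) = 10.89 servings → $5.99.
tempeh only: max(1089/417, 66/19) = 3.474 servings → $5.21.
lentils only: max(1089/319, 66/11) = 6 servings → $5.10.
oats + pasta with both tight: 2.824 servings and 5.779 servings → $3.88.
oats + tempeh: the both-tight solution has a negative serving — not a feasible corner.
oats + lentils with both targets exact would need a negative amount; discard.
pasta + tempeh with both tight: 4.757 servings and 1.471 servings → $4.82.
pasta + lentils with both tight: 6.25 servings and 1.455 servings → $4.67.
tempeh + lentils: intersection lies outside the first quadrant.
So the least-cost plan costs $2.36.

$2.36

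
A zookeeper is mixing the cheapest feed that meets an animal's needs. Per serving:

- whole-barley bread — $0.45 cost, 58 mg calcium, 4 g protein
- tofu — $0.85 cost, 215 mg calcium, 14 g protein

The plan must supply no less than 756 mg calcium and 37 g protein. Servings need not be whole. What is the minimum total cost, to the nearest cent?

$2.99

This is a tiny linear program; its minimum lies at a vertex of the feasible set. List the vertices and price them.
whole-barley bread only: max(756/58, 37/4) = 13.03 servings → $5.87.
tofu only: max(756/215, 37/14) = 3.516 servings → $2.99.
whole-barley bread + tofu: intersection lies outside the first quadrant.
So the least-cost plan costs $2.99.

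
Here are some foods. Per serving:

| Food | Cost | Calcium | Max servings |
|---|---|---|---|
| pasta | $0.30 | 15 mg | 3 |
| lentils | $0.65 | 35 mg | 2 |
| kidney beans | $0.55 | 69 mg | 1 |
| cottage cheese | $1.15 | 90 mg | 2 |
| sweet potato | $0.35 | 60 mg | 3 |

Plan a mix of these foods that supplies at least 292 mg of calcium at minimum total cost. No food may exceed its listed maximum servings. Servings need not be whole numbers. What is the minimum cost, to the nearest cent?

Cost per mg of calcium: sweet potato $0.0058, kidney beans $0.0080, cottage cheese $0.0128, lentils $0.0186, pasta $0.0200.
Take 3 servings of sweet potato: +180.0 mg calcium for $1.05 (total $1.05, still need 112.0 mg).
Take 1 serving of kidney beans: +69.0 mg calcium for $0.55 (total $1.60, still need 43.0 mg).
Take 0.4778 servings of cottage cheese: +43.0 mg calcium for $0.55 (total $2.15, still need 0.0 mg).
Greedy by cheapest-per-mg is optimal for a single linear constraint, so the minimum cost is $2.15.

$2.15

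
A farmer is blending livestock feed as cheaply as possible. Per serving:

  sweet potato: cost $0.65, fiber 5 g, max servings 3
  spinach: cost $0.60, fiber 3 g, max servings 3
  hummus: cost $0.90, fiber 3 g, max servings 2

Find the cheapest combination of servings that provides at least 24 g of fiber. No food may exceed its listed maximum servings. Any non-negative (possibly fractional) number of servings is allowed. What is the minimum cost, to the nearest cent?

$3.75

Cost per g of fiber: sweet potato $0.1300, spinach $0.2000, hummus $0.3000.
Take 3 servings of sweet potato: +15.0 g fiber for $1.95 (total $1.95, still need 9.0 g).
Take 3 servings of spinach: +9.0 g fiber for $1.80 (total $3.75, still need 0.0 g).
Greedy by cheapest-per-g is optimal for a single linear constraint, so the minimum cost is $3.75.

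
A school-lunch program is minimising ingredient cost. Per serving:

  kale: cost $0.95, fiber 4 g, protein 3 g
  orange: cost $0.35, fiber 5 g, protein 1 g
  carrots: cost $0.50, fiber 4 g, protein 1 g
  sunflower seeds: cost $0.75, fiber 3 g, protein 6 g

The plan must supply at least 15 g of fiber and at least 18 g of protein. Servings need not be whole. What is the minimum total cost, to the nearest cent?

Two binding constraints pin down two serving amounts, so the optimal mix uses at most two foods. The candidates are each food alone (scaled to the tighter of fiber/protein) and each pair with both constraints tight.
kale only: max(15/4, 18/3) = 6 servings → $5.70.
orange only: max(15/5, 18/1) = 18 servings → $6.30.
carrots only: max(15/4, 18/1) = 18 servings → $9.00.
sunflower seeds only: max(15/3, 18/6) = 5 servings → $3.75.
kale + orange: the both-tight solution has a negative serving — not a feasible corner.
kale + carrots: the both-tight solution has a negative serving — not a feasible corner.
kale + sunflower seeds with both tight: 2.4 servings and 1.8 servings → $3.63.
orange + carrots: intersection lies outside the first quadrant.
orange + sunflower seeds with both tight: 1.333 servings and 2.778 servings → $2.55.
carrots + sunflower seeds with both tight: 1.714 servings and 2.714 servings → $2.89.
Cheapest feasible corner: $2.55.

$2.55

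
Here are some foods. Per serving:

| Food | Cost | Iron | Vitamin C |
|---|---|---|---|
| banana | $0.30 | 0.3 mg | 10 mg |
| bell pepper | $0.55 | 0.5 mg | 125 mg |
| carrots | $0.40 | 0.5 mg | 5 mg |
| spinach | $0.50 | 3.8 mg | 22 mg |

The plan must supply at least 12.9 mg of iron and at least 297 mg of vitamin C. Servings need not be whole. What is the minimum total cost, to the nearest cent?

A basic optimal solution has at most two foods positive. Try each food alone and each pair with both targets met exactly.
banana only: max(12.9/0.3, 297/10) = 43 servings → $12.90.
bell pepper only: max(12.9/0.5, 297/125) = 25.8 servings → $14.19.
carrots only: max(12.9/0.5, 297/5) = 59.4 servings → $23.76.
spinach only: max(12.9/3.8, 297/22) = 13.5 servings → $6.75.
banana + bell pepper: the both-tight solution has a negative serving — not a feasible corner.
banana + carrots with both tight: 24 servings and 11.4 servings → $11.76.
banana + spinach with both tight: 26.9 servings and 1.271 servings → $8.71.
bell pepper + carrots with both tight: 1.4 servings and 24.4 servings → $10.53.
bell pepper + spinach with both tight: 1.821 servings and 3.155 servings → $2.58.
carrots + spinach: the both-tight solution has a negative serving — not a feasible corner.
Cheapest feasible corner: $2.58.

$2.58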